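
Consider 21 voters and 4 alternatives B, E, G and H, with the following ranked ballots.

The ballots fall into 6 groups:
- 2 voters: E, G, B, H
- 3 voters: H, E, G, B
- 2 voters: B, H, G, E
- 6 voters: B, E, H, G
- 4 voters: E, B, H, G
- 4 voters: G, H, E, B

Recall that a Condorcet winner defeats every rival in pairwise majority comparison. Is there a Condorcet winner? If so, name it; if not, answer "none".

Pairwise majorities:
B vs E: B preferred on 2+6 = 8 ballots; E wins 13–8.
B–G: B 12–9.
B vs H: 2+2+6+4 = 14 for B, 7 for H — B by 14–7.
E vs G: E is ranked higher on 2+3+6+4 = 15 ballots, G on 6. E wins 15–6.
E vs H: E is ranked higher on 2+6+4 = 12 ballots, H on 9. E wins 12–9.
G vs H: 2+4 = 6 for G, 15 for H — H by 15–6.
E wins every pairwise contest, so E is the Condorcet winner.

E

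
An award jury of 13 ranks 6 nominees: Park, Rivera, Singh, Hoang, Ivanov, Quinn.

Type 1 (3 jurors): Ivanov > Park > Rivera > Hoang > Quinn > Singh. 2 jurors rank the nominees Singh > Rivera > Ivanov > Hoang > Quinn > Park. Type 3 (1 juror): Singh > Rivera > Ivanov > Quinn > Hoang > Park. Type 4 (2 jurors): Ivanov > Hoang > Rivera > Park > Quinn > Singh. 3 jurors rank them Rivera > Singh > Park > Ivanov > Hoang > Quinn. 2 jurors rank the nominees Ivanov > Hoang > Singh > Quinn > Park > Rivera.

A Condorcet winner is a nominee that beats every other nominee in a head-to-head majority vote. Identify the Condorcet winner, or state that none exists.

Pairwise majorities:
Park–Rivera: Rivera 8–5.
Park–Singh: Singh 8–5.
Park vs Hoang: Hoang, 7–6.
Park–Ivanov: Ivanov 10–3.
Park–Quinn: Park 8–5.
Rivera vs Singh: Rivera wins 8–5.
Rivera–Hoang: Rivera 9–4.
Rivera vs Ivanov: Ivanov, 7–6.
Rivera–Quinn: Rivera 11–2.
Singh vs Hoang: Hoang, 7–6.
Singh–Ivanov: Ivanov 7–6.
Singh vs Quinn: Singh, 8–5.
Hoang vs Ivanov: Ivanov wins 13–0.
Hoang–Quinn: Hoang 12–1.
Ivanov vs Quinn: Ivanov wins 13–0.
Ivanov defeats every rival head-to-head and is the Condorcet winner.

Ivanov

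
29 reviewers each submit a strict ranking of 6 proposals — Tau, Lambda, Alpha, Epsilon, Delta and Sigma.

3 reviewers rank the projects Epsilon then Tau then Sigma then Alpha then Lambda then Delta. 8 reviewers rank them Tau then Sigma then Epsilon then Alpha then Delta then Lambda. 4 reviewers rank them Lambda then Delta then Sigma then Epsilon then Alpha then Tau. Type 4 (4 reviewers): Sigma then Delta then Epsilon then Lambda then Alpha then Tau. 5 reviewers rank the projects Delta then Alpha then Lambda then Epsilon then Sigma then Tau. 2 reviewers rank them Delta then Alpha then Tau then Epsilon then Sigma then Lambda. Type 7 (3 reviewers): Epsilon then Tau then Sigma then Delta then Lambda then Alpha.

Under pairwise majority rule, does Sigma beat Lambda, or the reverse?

Ballots ranking Sigma above Lambda: 3 + 8 + 4 + 2 + 3 = 20.
Ballots ranking Lambda above Sigma: 29 − 20 = 9.
Sigma wins the head-to-head 20–9.

Sigma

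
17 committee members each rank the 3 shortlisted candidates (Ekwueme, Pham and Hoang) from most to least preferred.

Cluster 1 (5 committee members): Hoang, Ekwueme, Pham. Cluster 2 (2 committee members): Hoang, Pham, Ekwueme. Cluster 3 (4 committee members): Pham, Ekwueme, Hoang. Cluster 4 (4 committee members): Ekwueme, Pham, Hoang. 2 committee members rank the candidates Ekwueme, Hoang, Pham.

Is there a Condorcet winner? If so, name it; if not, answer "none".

Ekwueme

Head-to-head results (17 committee members):
Ekwueme vs Pham: Ekwueme, 11–6.
Ekwueme vs Hoang: Ekwueme wins 10–7.
Pham vs Hoang: Hoang, 9–8.
Ekwueme defeats every rival head-to-head and is the Condorcet winner.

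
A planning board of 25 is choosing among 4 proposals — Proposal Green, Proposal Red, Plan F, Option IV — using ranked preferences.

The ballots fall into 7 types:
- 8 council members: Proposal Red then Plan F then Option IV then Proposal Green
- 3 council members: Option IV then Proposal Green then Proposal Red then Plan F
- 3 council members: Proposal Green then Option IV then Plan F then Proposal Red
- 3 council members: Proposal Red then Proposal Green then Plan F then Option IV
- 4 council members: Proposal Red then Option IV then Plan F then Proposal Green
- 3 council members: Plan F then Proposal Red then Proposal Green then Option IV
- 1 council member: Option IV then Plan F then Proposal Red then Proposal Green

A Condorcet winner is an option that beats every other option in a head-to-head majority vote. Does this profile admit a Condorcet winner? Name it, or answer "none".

Check each pair by majority over 25 ballots:
Proposal Green–Proposal Red: Proposal Red 19–6.
Proposal Green vs Plan F: Plan F wins 16–9.
Proposal Green vs Option IV: 9 to 16, Option IV.
Proposal Red vs Plan F: Proposal Red, 18–7.
Proposal Red vs Option IV: 8+3+4+3 = 18 for Proposal Red, 7 for Option IV — Proposal Red by 18–7.
Plan F vs Option IV: Plan F wins 14–11.
Proposal Red wins every pairwise contest, so Proposal Red is the Condorcet winner.

Proposal Red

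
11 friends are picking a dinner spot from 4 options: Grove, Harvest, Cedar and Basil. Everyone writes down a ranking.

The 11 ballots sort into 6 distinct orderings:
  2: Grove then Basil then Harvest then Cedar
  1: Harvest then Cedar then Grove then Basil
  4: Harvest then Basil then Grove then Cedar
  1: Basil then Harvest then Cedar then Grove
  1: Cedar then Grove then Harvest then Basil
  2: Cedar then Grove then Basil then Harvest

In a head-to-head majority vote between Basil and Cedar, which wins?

Ballots ranking Basil above Cedar: 2 + 4 + 1 = 7.
Ballots ranking Cedar above Basil: 11 − 7 = 4.
Basil wins the head-to-head 7–4.

Basil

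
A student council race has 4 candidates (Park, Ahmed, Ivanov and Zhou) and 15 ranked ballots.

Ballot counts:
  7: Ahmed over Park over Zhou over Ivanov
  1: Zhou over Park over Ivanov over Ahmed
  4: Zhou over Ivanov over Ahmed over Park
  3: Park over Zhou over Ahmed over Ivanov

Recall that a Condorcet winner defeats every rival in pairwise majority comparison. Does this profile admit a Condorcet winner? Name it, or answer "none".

none

Check each pair by majority over 15 ballots:
Park vs Ahmed: Park preferred on 1+3 = 4 ballots; Ahmed wins 11–4.
Park vs Ivanov: 7+1+3 = 11 for Park, 4 for Ivanov — Park by 11–4.
Park vs Zhou: 7+3 = 10 for Park, 5 for Zhou — Park by 10–5.
Ahmed vs Ivanov: 10 to 5, Ahmed.
Ahmed vs Zhou: 7 for Ahmed, 8 for Zhou — Zhou by 8–7.
Ivanov vs Zhou: 0 to 15, Zhou.
Each candidate drops at least one matchup (Park loses to Ahmed; Ahmed loses to Zhou; Ivanov loses to Park; Zhou loses to Park); the cycle Park beats Zhou beats Ahmed beats Park rules out a Condorcet winner.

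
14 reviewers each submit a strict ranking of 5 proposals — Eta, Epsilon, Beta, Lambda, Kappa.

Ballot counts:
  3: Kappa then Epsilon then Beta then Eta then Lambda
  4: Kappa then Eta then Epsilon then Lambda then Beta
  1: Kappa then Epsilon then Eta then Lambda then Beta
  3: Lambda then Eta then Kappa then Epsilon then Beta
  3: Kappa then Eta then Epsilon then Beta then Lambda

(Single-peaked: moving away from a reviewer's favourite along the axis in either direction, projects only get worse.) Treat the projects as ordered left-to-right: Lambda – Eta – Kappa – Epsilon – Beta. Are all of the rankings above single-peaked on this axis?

Axis positions: Lambda=1, Eta=2, Kappa=3, Epsilon=4, Beta=5.
Cluster 1 (peak Kappa at position 3): ranking walks positions 3-4-5-2-1, expanding outward from the peak — single-peaked.
Cluster 2 (peak Kappa at position 3): ranking walks positions 3-2-4-1-5, expanding outward from the peak — single-peaked.
Cluster 3 (peak Kappa at position 3): ranking walks positions 3-4-2-1-5, expanding outward from the peak — single-peaked.
Cluster 4 (peak Lambda at position 1): ranking walks positions 1-2-3-4-5, expanding outward from the peak — single-peaked.
Cluster 5 (peak Kappa at position 3): ranking walks positions 3-2-4-5-1, expanding outward from the peak — single-peaked.
Every ranking is single-peaked on this axis.

yes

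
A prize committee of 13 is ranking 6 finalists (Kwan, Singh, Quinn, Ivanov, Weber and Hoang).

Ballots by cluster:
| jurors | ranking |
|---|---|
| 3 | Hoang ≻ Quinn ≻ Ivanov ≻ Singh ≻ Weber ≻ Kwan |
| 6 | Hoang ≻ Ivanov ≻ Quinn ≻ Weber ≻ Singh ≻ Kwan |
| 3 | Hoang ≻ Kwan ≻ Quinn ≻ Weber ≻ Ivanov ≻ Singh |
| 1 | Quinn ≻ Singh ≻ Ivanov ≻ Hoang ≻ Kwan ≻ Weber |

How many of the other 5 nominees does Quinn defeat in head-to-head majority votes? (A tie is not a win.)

4

Quinn against each rival (13 jurors):
Quinn vs Kwan: Quinn, 10–3.
Quinn vs Singh: 3+6+3+1 = 13 for Quinn, 0 for Singh — Quinn by 13–0.
Quinn vs Ivanov: 3+3+1 = 7 for Quinn, 6 for Ivanov — Quinn by 7–6.
Quinn vs Weber: Quinn wins 13–0.
Quinn vs Hoang: 1 for Quinn, 12 for Hoang — Hoang by 12–1.
Quinn beats Kwan, Singh, Ivanov, Weber; loses to Hoang — 4 pairwise wins.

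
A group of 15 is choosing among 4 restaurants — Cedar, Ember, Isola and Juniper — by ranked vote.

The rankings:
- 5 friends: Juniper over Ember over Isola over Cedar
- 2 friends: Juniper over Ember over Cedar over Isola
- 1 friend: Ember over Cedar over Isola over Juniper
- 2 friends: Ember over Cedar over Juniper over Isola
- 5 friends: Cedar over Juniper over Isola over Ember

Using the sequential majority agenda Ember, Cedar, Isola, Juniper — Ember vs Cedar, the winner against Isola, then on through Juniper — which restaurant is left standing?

Round 1: Ember vs Cedar — 10–5, Ember advances.
Round 2: Ember vs Isola — 10–5, Ember advances.
Round 3: Ember vs Juniper — 3–12, Juniper advances.
Juniper survives the agenda.

Juniper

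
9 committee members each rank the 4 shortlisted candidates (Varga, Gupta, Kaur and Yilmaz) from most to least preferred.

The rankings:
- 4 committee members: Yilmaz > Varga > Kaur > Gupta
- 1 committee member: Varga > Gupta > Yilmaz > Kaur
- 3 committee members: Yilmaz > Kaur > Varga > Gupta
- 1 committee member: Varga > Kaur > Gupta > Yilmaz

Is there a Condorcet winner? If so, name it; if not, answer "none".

Head-to-head results (9 committee members):
Varga vs Gupta: Varga is ranked higher on 4+1+3+1 = 9 ballots, Gupta on 0. Varga wins 9–0.
Varga vs Kaur: 6 to 3, Varga.
Varga vs Yilmaz: 2 to 7, Yilmaz.
Gupta vs Kaur: Gupta is ranked higher on 1 ballot, Kaur on 8. Kaur wins 8–1.
Gupta vs Yilmaz: Gupta is ranked higher on 1+1 = 2 ballots, Yilmaz on 7. Yilmaz wins 7–2.
Kaur vs Yilmaz: Kaur is ranked higher on 1 ballot, Yilmaz on 8. Yilmaz wins 8–1.
Yilmaz beats each of Varga, Gupta, Kaur — Yilmaz is the Condorcet winner.

Yilmaz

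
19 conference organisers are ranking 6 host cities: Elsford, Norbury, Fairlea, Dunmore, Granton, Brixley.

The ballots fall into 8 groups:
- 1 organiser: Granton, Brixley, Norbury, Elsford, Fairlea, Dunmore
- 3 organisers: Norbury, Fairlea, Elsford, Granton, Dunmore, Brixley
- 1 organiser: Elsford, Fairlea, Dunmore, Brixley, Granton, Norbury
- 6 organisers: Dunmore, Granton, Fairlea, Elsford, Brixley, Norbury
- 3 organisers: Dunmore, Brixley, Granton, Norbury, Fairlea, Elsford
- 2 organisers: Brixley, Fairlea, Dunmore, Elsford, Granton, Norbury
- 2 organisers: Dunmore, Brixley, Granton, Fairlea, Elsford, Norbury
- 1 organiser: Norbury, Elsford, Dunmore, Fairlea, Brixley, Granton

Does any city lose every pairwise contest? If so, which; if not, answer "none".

Head-to-head results (19 organisers):
Elsford–Norbury: Elsford 11–8.
Elsford vs Fairlea: Elsford preferred on 1+1+1 = 3 ballots; Fairlea wins 16–3.
Elsford vs Dunmore: Dunmore, 13–6.
Elsford vs Granton: 3+1+2+1 = 7 for Elsford, 12 for Granton — Granton by 12–7.
Elsford–Brixley: Elsford 11–8.
Norbury vs Fairlea: Norbury preferred on 1+3+3+1 = 8 ballots; Fairlea wins 11–8.
Norbury–Dunmore: Dunmore 14–5.
Norbury vs Granton: 4 to 15, Granton.
Norbury vs Brixley: Brixley, 15–4.
Fairlea vs Dunmore: Dunmore wins 12–7.
Fairlea vs Granton: 7 to 12, Granton.
Fairlea vs Brixley: 11 to 8, Fairlea.
Dunmore vs Granton: Dunmore wins 15–4.
Dunmore vs Brixley: 3+1+6+3+2+1 = 16 for Dunmore, 3 for Brixley — Dunmore by 16–3.
Granton vs Brixley: Granton wins 10–9.
Only Norbury has no wins; Norbury is the Condorcet loser.

Norbury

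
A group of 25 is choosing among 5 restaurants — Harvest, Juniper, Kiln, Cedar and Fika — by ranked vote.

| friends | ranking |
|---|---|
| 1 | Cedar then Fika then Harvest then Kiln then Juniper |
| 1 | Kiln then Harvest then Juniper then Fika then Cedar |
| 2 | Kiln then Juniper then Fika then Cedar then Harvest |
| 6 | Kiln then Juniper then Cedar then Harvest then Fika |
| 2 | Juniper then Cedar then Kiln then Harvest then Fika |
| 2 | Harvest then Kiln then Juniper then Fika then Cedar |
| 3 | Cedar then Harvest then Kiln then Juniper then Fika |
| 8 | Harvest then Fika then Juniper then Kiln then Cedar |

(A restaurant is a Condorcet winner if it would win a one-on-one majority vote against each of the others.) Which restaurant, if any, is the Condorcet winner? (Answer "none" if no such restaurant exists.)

Check each pair by majority over 25 ballots:
Harvest vs Juniper: Harvest is ranked higher on 1+1+2+3+8 = 15 ballots, Juniper on 10. Harvest wins 15–10.
Harvest vs Kiln: 14 to 11, Harvest.
Harvest–Cedar: Cedar 14–11.
Harvest vs Fika: Harvest wins 22–3.
Juniper vs Kiln: Kiln wins 15–10.
Juniper vs Cedar: Juniper wins 21–4.
Juniper vs Fika: Juniper preferred on 1+2+6+2+2+3 = 16 ballots; Juniper wins 16–9.
Kiln vs Cedar: Kiln preferred on 1+2+6+2+8 = 19 ballots; Kiln wins 19–6.
Kiln–Fika: Kiln 16–9.
Cedar vs Fika: 12 to 13, Fika.
No restaurant is unbeaten: Harvest loses to Cedar; Juniper loses to Harvest; Kiln loses to Harvest; Cedar loses to Juniper; Fika loses to Harvest. In particular Harvest > Juniper > Cedar > Harvest is a majority cycle — no Condorcet winner exists.

none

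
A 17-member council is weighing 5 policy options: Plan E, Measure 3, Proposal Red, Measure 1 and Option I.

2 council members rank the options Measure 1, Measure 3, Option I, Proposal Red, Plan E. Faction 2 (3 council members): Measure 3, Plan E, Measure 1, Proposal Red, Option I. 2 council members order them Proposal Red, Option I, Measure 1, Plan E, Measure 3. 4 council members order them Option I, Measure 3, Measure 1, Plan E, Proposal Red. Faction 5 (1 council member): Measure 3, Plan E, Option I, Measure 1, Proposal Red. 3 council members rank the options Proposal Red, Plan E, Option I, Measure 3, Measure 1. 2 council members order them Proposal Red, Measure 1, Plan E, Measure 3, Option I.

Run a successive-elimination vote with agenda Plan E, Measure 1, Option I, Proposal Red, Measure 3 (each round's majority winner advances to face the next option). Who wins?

Measure 3

Round 1: Plan E vs Measure 1 — 7–10, Measure 1 advances.
Round 2: Measure 1 vs Option I — 7–10, Option I advances.
Round 3: Option I vs Proposal Red — 7–10, Proposal Red advances.
Round 4: Proposal Red vs Measure 3 — 7–10, Measure 3 advances.
Measure 3 survives the agenda.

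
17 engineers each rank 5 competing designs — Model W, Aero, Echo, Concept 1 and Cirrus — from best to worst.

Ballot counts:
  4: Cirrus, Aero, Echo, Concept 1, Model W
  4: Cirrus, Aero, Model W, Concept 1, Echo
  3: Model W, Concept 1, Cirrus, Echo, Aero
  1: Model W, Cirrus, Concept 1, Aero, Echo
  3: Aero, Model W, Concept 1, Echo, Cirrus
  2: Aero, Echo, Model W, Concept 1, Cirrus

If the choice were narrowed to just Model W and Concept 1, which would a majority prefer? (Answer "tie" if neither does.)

Ballots ranking Model W above Concept 1: 4 + 3 + 1 + 3 + 2 = 13.
Ballots ranking Concept 1 above Model W: 17 − 13 = 4.
Model W wins the head-to-head 13–4.

Model W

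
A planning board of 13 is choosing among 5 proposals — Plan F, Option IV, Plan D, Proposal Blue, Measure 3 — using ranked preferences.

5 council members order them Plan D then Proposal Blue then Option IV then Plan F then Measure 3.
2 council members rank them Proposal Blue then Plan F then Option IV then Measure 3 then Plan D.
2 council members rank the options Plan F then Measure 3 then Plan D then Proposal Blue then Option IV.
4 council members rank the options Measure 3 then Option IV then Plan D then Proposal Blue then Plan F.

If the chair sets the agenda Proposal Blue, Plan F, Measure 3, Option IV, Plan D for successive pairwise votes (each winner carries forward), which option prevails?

Plan D

Round 1: Proposal Blue vs Plan F — 11–2, Proposal Blue advances.
Round 2: Proposal Blue vs Measure 3 — 7–6, Proposal Blue advances.
Round 3: Proposal Blue vs Option IV — 9–4, Proposal Blue advances.
Round 4: Proposal Blue vs Plan D — 2–11, Plan D advances.
The agenda winner is Plan D.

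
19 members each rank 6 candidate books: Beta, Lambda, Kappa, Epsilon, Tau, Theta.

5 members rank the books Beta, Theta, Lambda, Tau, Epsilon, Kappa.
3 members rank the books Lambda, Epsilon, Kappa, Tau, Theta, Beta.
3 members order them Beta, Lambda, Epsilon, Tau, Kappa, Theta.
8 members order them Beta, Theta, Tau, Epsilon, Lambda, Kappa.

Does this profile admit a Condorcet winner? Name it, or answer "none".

Beta

Pairwise majorities:
Beta vs Lambda: Beta wins 16–3.
Beta vs Kappa: 16 to 3, Beta.
Beta vs Epsilon: Beta, 16–3.
Beta vs Tau: Beta, 16–3.
Beta vs Theta: Beta, 16–3.
Lambda–Kappa: Lambda 19–0.
Lambda vs Epsilon: 11 to 8, Lambda.
Lambda vs Tau: Lambda wins 11–8.
Lambda vs Theta: Theta, 13–6.
Kappa vs Epsilon: Kappa is ranked higher on 0 ballots, Epsilon on 19. Epsilon wins 19–0.
Kappa vs Tau: Tau wins 16–3.
Kappa vs Theta: 3+3 = 6 for Kappa, 13 for Theta — Theta by 13–6.
Epsilon vs Tau: Epsilon preferred on 3+3 = 6 ballots; Tau wins 13–6.
Epsilon vs Theta: Epsilon preferred on 3+3 = 6 ballots; Theta wins 13–6.
Tau vs Theta: Tau is ranked higher on 3+3 = 6 ballots, Theta on 13. Theta wins 13–6.
Beta wins every pairwise contest, so Beta is the Condorcet winner.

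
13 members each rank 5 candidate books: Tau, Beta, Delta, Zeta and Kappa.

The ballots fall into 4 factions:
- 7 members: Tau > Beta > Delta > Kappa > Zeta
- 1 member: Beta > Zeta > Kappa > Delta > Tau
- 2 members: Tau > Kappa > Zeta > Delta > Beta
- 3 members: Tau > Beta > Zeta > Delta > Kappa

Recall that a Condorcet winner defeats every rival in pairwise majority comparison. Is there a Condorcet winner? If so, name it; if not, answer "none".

Tau

Check each pair by majority over 13 ballots:
Tau vs Beta: Tau, 12–1.
Tau–Delta: Tau 12–1.
Tau–Zeta: Tau 12–1.
Tau–Kappa: Tau 12–1.
Beta vs Delta: Beta wins 11–2.
Beta vs Zeta: Beta wins 11–2.
Beta vs Kappa: Beta wins 11–2.
Delta vs Zeta: Delta, 7–6.
Delta vs Kappa: Delta, 10–3.
Zeta–Kappa: Kappa 9–4.
Tau defeats every rival head-to-head and is the Condorcet winner.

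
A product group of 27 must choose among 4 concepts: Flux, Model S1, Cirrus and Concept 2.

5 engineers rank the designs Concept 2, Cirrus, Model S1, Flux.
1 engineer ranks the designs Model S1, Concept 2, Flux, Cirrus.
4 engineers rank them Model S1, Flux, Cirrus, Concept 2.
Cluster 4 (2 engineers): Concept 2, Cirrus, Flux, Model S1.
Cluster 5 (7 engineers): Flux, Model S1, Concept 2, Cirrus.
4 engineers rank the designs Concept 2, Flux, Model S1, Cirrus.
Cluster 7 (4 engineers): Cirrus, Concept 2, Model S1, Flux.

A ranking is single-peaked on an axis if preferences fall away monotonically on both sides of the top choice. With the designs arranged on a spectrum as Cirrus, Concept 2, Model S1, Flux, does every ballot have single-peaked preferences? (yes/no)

no

Axis positions: Cirrus=1, Concept 2=2, Model S1=3, Flux=4.
Cluster 1 (peak Concept 2 at position 2): ranking walks positions 2-1-3-4, expanding outward from the peak — single-peaked.
Cluster 2 (peak Model S1 at position 3): ranking walks positions 3-2-4-1, expanding outward from the peak — single-peaked.
Cluster 3: ranking walks positions 3-4-1-2; Cirrus is ranked above Concept 2 even though Concept 2 lies between Cirrus and the peak Model S1 on the axis — preferences dip and rise again. Not single-peaked.
Cluster 4: ranking walks positions 2-1-4-3; Flux is ranked above Model S1 even though Model S1 lies between Flux and the peak Concept 2 on the axis — preferences dip and rise again. Not single-peaked.
Cluster 5 (peak Flux at position 4): ranking walks positions 4-3-2-1, expanding outward from the peak — single-peaked.
Cluster 6: ranking walks positions 2-4-3-1; Flux is ranked above Model S1 even though Model S1 lies between Flux and the peak Concept 2 on the axis — preferences dip and rise again. Not single-peaked.
Cluster 7 (peak Cirrus at position 1): ranking walks positions 1-2-3-4, expanding outward from the peak — single-peaked.
Cluster 3 violates single-peakedness, so the profile is not single-peaked on this axis.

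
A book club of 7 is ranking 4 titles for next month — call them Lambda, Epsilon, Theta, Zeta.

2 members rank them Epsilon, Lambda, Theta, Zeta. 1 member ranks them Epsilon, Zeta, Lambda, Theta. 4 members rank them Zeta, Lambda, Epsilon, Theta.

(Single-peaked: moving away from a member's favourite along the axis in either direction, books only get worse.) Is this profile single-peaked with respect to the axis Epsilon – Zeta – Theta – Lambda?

no

Axis positions: Epsilon=1, Zeta=2, Theta=3, Lambda=4.
Cluster 1: ranking walks positions 1-4-3-2; Lambda is ranked above Zeta even though Zeta lies between Lambda and the peak Epsilon on the axis — preferences dip and rise again. Not single-peaked.
Cluster 2: ranking walks positions 1-2-4-3; Lambda is ranked above Theta even though Theta lies between Lambda and the peak Epsilon on the axis — preferences dip and rise again. Not single-peaked.
Cluster 3: ranking walks positions 2-4-1-3; Lambda is ranked above Theta even though Theta lies between Lambda and the peak Zeta on the axis — preferences dip and rise again. Not single-peaked.
Cluster 1 violates single-peakedness, so the profile is not single-peaked on this axis.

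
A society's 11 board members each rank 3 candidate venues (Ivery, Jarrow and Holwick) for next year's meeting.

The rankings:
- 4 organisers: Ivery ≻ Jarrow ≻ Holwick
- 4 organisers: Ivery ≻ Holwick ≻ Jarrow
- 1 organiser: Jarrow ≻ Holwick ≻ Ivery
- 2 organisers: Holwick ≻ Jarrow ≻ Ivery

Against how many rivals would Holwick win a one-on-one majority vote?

1

Holwick against each rival (11 organisers):
Holwick vs Ivery: Holwick is ranked higher on 1+2 = 3 ballots, Ivery on 8. Ivery wins 8–3.
Holwick vs Jarrow: 6 to 5, Holwick.
Holwick beats Jarrow; loses to Ivery — 1 pairwise win.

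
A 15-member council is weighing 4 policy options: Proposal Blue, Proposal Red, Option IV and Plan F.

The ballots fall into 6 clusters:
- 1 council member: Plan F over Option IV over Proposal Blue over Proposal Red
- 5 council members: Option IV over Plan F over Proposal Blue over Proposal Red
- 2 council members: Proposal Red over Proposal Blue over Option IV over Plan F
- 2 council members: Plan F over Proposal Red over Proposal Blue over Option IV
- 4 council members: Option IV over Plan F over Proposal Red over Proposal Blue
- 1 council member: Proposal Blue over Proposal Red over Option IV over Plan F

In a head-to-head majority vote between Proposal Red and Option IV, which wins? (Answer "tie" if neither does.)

Option IV

Ballots ranking Proposal Red above Option IV: 2 + 2 + 1 = 5.
Ballots ranking Option IV above Proposal Red: 15 − 5 = 10.
Option IV wins the head-to-head 10–5.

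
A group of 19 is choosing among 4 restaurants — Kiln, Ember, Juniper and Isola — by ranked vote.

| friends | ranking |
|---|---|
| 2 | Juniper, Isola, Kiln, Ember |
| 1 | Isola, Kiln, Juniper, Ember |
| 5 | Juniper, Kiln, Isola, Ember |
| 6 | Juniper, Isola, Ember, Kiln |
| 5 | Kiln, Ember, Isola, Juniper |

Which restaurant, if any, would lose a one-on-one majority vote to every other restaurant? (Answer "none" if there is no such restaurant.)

Head-to-head results (19 friends):
Kiln vs Ember: Kiln wins 13–6.
Kiln–Juniper: Juniper 13–6.
Kiln vs Isola: 5+5 = 10 for Kiln, 9 for Isola — Kiln by 10–9.
Ember–Juniper: Juniper 14–5.
Ember vs Isola: 5 for Ember, 14 for Isola — Isola by 14–5.
Juniper vs Isola: Juniper preferred on 2+5+6 = 13 ballots; Juniper wins 13–6.
Only Ember has no wins; Ember is the Condorcet loser.

Ember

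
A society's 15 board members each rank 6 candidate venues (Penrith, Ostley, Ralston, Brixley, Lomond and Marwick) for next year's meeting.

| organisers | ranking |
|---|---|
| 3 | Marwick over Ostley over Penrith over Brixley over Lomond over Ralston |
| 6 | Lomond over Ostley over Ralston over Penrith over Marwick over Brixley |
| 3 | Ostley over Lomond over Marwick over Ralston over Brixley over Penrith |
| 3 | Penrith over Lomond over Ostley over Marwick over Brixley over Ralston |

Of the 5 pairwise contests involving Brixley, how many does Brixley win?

Brixley against each rival (15 organisers):
Brixley vs Penrith: Penrith, 12–3.
Brixley vs Ostley: Brixley preferred on 0 ballots; Ostley wins 15–0.
Brixley–Ralston: Ralston 9–6.
Brixley vs Lomond: Lomond, 12–3.
Brixley vs Marwick: 0 to 15, Marwick.
Brixley beats no one; loses to Penrith, Ostley, Ralston, Lomond, Marwick — 0 pairwise wins.

0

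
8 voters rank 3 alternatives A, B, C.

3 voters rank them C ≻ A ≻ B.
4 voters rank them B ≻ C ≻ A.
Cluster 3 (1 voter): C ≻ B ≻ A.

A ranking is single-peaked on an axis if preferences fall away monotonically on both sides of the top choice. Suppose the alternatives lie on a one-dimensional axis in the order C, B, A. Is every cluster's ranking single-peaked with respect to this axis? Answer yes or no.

Axis positions: C=1, B=2, A=3.
Cluster 1: ranking walks positions 1-3-2; A is ranked above B even though B lies between A and the peak C on the axis — preferences dip and rise again. Not single-peaked.
Cluster 2 (peak B at position 2): ranking walks positions 2-1-3, expanding outward from the peak — single-peaked.
Cluster 3 (peak C at position 1): ranking walks positions 1-2-3, expanding outward from the peak — single-peaked.
Cluster 1 violates single-peakedness, so the profile is not single-peaked on this axis.

no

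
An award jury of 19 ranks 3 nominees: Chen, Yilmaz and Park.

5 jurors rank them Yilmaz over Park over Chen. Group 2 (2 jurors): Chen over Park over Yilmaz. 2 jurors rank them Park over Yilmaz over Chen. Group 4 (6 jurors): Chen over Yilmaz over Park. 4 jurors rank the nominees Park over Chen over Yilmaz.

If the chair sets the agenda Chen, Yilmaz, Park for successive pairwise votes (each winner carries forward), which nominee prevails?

Round 1: Chen vs Yilmaz — 12–7, Chen advances.
Round 2: Chen vs Park — 8–11, Park advances.
Park survives the agenda.

Park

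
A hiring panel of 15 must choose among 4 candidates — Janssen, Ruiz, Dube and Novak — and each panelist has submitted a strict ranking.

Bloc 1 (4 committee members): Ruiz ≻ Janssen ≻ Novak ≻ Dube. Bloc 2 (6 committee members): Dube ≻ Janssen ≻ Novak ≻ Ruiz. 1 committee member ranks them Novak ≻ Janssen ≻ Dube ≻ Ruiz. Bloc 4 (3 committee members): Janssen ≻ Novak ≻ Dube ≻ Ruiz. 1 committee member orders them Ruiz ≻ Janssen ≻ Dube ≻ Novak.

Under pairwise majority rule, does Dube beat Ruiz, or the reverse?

Dube

Ballots ranking Dube above Ruiz: 6 + 1 + 3 = 10.
Ballots ranking Ruiz above Dube: 15 − 10 = 5.
Dube wins the head-to-head 10–5.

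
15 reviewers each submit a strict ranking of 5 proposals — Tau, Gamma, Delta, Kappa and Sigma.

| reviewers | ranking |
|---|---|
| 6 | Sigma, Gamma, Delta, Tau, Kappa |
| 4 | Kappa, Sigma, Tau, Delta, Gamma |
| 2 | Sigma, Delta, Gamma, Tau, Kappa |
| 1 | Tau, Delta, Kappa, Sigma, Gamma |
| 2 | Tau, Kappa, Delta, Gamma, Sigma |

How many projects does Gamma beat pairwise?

Gamma against each rival (15 reviewers):
Gamma vs Tau: Gamma, 8–7.
Gamma–Delta: Delta 9–6.
Gamma–Kappa: Gamma 8–7.
Gamma vs Sigma: 2 for Gamma, 13 for Sigma — Sigma by 13–2.
Gamma beats Tau, Kappa; loses to Delta, Sigma — 2 pairwise wins.

2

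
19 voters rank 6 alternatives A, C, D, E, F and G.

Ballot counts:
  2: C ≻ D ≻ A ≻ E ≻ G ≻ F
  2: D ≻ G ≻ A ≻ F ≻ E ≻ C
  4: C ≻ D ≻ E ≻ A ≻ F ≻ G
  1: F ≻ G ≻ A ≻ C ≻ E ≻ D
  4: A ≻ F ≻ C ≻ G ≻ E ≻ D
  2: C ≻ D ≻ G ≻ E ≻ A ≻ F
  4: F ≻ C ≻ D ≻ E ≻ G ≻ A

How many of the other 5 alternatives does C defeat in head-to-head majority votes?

4

C against each rival (19 voters):
C vs A: C wins 12–7.
C vs D: C preferred on 2+4+1+4+2+4 = 17 ballots; C wins 17–2.
C vs E: C wins 17–2.
C vs F: F, 11–8.
C vs G: 16 to 3, C.
C beats A, D, E, G; loses to F — 4 pairwise wins.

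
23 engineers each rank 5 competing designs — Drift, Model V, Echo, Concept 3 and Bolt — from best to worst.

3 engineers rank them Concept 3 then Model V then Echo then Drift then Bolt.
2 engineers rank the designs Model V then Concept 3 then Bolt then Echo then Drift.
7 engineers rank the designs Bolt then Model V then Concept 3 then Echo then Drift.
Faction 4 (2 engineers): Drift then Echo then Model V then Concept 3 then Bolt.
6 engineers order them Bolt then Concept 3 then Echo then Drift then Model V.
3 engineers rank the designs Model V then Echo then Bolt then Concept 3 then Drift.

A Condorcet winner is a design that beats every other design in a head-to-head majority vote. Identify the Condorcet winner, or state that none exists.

Pairwise majorities:
Drift vs Model V: Model V wins 15–8.
Drift–Echo: Echo 21–2.
Drift vs Concept 3: Concept 3, 21–2.
Drift–Bolt: Bolt 18–5.
Model V vs Echo: Model V wins 15–8.
Model V vs Concept 3: Model V, 14–9.
Model V vs Bolt: Bolt wins 13–10.
Echo vs Concept 3: Concept 3, 18–5.
Echo vs Bolt: Bolt wins 15–8.
Concept 3 vs Bolt: Bolt wins 16–7.
Bolt defeats every rival head-to-head and is the Condorcet winner.

Bolt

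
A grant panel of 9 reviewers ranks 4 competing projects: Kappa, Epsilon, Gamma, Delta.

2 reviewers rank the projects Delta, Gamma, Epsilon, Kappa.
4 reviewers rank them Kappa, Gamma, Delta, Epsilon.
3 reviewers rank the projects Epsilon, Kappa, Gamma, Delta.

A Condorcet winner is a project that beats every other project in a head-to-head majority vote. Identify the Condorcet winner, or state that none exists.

Head-to-head results (9 reviewers):
Kappa vs Epsilon: Kappa preferred on 4 ballots; Epsilon wins 5–4.
Kappa vs Gamma: 7 to 2, Kappa.
Kappa vs Delta: 7 to 2, Kappa.
Epsilon vs Gamma: 3 for Epsilon, 6 for Gamma — Gamma by 6–3.
Epsilon vs Delta: 3 for Epsilon, 6 for Delta — Delta by 6–3.
Gamma vs Delta: 4+3 = 7 for Gamma, 2 for Delta — Gamma by 7–2.
No project is unbeaten: Kappa loses to Epsilon; Epsilon loses to Gamma; Gamma loses to Kappa; Delta loses to Kappa. In particular Kappa > Gamma > Epsilon > Kappa is a majority cycle — no Condorcet winner exists.

none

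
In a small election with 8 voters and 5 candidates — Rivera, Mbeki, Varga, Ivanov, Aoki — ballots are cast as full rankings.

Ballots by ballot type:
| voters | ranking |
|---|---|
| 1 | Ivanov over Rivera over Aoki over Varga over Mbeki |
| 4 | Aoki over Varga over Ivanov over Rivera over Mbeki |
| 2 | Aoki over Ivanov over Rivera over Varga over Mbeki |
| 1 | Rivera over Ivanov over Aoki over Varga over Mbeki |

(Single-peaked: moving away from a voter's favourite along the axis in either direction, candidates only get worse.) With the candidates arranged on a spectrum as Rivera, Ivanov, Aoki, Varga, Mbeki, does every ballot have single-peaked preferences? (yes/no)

yes

Axis positions: Rivera=1, Ivanov=2, Aoki=3, Varga=4, Mbeki=5.
Ballot type 1 (peak Ivanov at position 2): ranking walks positions 2-1-3-4-5, expanding outward from the peak — single-peaked.
Ballot type 2 (peak Aoki at position 3): ranking walks positions 3-4-2-1-5, expanding outward from the peak — single-peaked.
Ballot type 3 (peak Aoki at position 3): ranking walks positions 3-2-1-4-5, expanding outward from the peak — single-peaked.
Ballot type 4 (peak Rivera at position 1): ranking walks positions 1-2-3-4-5, expanding outward from the peak — single-peaked.
Every ranking is single-peaked on this axis.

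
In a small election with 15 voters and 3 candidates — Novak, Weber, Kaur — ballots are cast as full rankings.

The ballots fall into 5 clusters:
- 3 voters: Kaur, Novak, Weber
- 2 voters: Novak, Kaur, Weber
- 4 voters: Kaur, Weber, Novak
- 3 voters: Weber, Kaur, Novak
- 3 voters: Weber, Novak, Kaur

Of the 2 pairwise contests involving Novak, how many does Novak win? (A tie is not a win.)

0

Novak against each rival (15 voters):
Novak vs Weber: Novak preferred on 3+2 = 5 ballots; Weber wins 10–5.
Novak vs Kaur: Kaur wins 10–5.
Novak beats no one; loses to Weber, Kaur — 0 pairwise wins.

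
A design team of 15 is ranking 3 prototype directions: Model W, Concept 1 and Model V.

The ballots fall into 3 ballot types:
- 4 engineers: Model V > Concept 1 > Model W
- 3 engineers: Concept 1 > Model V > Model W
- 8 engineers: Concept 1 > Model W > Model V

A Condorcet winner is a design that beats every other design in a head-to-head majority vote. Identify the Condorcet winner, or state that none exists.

Pairwise majorities:
Model W–Concept 1: Concept 1 15–0.
Model W vs Model V: Model W preferred on 8 ballots; Model W wins 8–7.
Concept 1 vs Model V: 11 to 4, Concept 1.
Only Concept 1 has no losses; Concept 1 is the Condorcet winner.

Concept 1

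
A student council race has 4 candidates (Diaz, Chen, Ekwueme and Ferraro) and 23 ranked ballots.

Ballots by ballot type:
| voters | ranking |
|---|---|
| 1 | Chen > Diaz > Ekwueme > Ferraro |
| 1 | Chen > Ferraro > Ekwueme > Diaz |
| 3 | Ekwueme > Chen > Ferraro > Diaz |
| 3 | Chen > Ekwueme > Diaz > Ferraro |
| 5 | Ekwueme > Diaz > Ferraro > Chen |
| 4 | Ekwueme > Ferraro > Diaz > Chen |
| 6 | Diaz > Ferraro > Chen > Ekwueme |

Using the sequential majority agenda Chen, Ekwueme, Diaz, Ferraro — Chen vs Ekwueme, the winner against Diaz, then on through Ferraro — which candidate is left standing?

Round 1: Chen vs Ekwueme — 11–12, Ekwueme advances.
Round 2: Ekwueme vs Diaz — 16–7, Ekwueme advances.
Round 3: Ekwueme vs Ferraro — 16–7, Ekwueme advances.
The agenda winner is Ekwueme.

Ekwueme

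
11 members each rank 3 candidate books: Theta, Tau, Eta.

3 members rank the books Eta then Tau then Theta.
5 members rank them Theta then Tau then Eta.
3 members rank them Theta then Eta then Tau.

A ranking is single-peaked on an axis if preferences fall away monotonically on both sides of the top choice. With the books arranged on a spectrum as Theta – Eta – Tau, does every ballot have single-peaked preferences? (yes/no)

Axis positions: Theta=1, Eta=2, Tau=3.
Group 1 (peak Eta at position 2): ranking walks positions 2-3-1, expanding outward from the peak — single-peaked.
Group 2: ranking walks positions 1-3-2; Tau is ranked above Eta even though Eta lies between Tau and the peak Theta on the axis — preferences dip and rise again. Not single-peaked.
Group 3 (peak Theta at position 1): ranking walks positions 1-2-3, expanding outward from the peak — single-peaked.
Group 2 violates single-peakedness, so the profile is not single-peaked on this axis.

no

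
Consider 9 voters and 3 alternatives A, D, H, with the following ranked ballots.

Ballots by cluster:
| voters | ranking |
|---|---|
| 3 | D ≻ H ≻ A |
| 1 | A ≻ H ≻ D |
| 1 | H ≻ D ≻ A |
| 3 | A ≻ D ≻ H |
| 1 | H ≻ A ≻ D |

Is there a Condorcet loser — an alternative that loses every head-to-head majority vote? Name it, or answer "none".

Pairwise majorities:
A–D: A 5–4.
A vs H: H, 5–4.
D vs H: D wins 6–3.
Every alternative wins at least one matchup (A beats D; D beats H; H beats A), so there is no Condorcet loser.

none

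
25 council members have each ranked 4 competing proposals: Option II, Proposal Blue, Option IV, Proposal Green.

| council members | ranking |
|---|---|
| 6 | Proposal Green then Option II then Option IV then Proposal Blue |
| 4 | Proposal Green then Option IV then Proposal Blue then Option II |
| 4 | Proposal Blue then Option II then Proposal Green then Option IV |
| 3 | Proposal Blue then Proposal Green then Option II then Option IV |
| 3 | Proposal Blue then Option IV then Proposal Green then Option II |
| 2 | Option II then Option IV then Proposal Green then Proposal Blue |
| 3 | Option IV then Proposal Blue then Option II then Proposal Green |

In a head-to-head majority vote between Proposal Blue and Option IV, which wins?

Option IV

Ballots ranking Proposal Blue above Option IV: 4 + 3 + 3 = 10.
Ballots ranking Option IV above Proposal Blue: 25 − 10 = 15.
Option IV wins the head-to-head 15–10.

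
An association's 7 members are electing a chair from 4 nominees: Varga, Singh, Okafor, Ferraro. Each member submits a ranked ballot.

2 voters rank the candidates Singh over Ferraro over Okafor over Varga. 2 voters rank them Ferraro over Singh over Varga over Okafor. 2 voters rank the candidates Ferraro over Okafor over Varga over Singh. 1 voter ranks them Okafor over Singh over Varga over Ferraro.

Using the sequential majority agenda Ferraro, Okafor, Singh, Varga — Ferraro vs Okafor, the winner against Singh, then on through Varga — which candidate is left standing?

Round 1: Ferraro vs Okafor — 6–1, Ferraro advances.
Round 2: Ferraro vs Singh — 4–3, Ferraro advances.
Round 3: Ferraro vs Varga — 6–1, Ferraro advances.
Ferraro survives the agenda.

Ferraro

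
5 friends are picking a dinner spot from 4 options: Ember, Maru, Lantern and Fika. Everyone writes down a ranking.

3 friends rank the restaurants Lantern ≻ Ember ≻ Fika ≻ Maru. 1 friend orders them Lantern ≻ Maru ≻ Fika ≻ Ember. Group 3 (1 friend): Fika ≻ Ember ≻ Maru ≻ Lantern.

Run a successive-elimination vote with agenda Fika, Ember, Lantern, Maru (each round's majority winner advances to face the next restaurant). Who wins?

Round 1: Fika vs Ember — 2–3, Ember advances.
Round 2: Ember vs Lantern — 1–4, Lantern advances.
Round 3: Lantern vs Maru — 4–1, Lantern advances.
Lantern survives the agenda.

Lantern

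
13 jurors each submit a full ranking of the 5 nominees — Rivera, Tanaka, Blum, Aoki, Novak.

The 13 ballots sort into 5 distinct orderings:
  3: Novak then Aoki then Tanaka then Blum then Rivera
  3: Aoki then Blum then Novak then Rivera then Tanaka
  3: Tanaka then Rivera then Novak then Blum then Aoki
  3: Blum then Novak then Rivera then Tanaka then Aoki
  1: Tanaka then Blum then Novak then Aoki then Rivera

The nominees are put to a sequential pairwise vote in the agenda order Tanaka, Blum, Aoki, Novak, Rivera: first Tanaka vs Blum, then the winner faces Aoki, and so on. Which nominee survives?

Novak

Round 1: Tanaka vs Blum — 7–6, Tanaka advances.
Round 2: Tanaka vs Aoki — 7–6, Tanaka advances.
Round 3: Tanaka vs Novak — 4–9, Novak advances.
Round 4: Novak vs Rivera — 10–3, Novak advances.
Novak survives the agenda.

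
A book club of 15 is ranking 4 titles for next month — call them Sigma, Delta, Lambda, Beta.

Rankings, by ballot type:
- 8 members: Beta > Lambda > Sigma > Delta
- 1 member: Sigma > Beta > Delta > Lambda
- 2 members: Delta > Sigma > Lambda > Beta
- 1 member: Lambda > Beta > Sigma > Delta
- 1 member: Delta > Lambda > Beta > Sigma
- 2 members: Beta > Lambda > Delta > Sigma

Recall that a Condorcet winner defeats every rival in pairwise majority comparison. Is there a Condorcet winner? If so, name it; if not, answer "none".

Beta

Check each pair by majority over 15 ballots:
Sigma vs Delta: Sigma, 10–5.
Sigma vs Lambda: Lambda wins 12–3.
Sigma vs Beta: Beta, 12–3.
Delta vs Lambda: Lambda, 11–4.
Delta vs Beta: Beta wins 12–3.
Lambda vs Beta: Beta, 11–4.
Only Beta has no losses; Beta is the Condorcet winner.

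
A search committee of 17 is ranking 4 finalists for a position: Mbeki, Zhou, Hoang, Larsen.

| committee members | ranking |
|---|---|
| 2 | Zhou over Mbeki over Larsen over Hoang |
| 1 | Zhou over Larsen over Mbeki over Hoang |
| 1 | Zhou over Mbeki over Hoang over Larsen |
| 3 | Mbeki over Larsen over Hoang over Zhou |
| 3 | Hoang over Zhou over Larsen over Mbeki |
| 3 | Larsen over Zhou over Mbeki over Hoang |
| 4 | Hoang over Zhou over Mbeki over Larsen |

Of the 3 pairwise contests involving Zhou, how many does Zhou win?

2

Zhou against each rival (17 committee members):
Zhou vs Mbeki: Zhou wins 14–3.
Zhou vs Hoang: Hoang, 10–7.
Zhou vs Larsen: 11 to 6, Zhou.
Zhou beats Mbeki, Larsen; loses to Hoang — 2 pairwise wins.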